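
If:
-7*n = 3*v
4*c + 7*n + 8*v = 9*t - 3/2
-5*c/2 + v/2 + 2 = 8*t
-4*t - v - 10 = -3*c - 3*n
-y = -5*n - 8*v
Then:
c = 80/57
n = 1148/1349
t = -2531/8094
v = -8036/4047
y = -47068/4047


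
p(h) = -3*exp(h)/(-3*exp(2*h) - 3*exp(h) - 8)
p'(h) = -3*(6*exp(2*h) + 3*exp(h))*exp(h)/(-3*exp(2*h) - 3*exp(h) - 8)^2 - 3*exp(h)/(-3*exp(2*h) - 3*exp(h) - 8)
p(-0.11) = 0.21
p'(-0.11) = 0.09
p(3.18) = 0.04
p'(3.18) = -0.04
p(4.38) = 0.01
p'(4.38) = -0.01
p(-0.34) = 0.18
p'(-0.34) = 0.10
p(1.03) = 0.21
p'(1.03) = -0.08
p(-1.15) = 0.10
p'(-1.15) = 0.09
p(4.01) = 0.02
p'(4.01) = -0.02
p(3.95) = 0.02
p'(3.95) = -0.02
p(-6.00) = 0.00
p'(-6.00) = 0.00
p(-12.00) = 0.00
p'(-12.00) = 0.00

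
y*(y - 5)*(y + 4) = y^3 - y^2 - 20*y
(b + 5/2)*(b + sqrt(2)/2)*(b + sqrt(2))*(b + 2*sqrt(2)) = b^4 + 5*b^3/2 + 7*sqrt(2)*b^3/2 + 7*b^2 + 35*sqrt(2)*b^2/4 + 2*sqrt(2)*b + 35*b/2 + 5*sqrt(2)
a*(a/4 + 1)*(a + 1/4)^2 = a^4/4 + 9*a^3/8 + 33*a^2/64 + a/16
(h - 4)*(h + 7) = h^2 + 3*h - 28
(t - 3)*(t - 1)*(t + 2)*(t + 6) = t^4 + 4*t^3 - 17*t^2 - 24*t + 36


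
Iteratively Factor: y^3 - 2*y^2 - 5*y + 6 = (y - 3)*(y^2 + y - 2) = (y - 3)*(y + 2)*(y - 1)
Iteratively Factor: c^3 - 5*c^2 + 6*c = (c)*(c^2 - 5*c + 6) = c*(c - 2)*(c - 3)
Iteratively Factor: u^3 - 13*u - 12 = (u - 4)*(u^2 + 4*u + 3) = (u - 4)*(u + 1)*(u + 3)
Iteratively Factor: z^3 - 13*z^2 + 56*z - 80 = (z - 5)*(z^2 - 8*z + 16) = (z - 5)*(z - 4)*(z - 4)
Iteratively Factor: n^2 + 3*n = (n + 3)*(n)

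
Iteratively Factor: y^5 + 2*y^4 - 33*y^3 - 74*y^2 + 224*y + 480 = (y + 2)*(y^4 - 33*y^2 - 8*y + 240) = (y - 5)*(y + 2)*(y^3 + 5*y^2 - 8*y - 48) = (y - 5)*(y - 3)*(y + 2)*(y^2 + 8*y + 16) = (y - 5)*(y - 3)*(y + 2)*(y + 4)*(y + 4)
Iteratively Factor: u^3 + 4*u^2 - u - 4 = (u + 1)*(u^2 + 3*u - 4) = (u - 1)*(u + 1)*(u + 4)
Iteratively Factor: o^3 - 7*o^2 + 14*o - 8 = (o - 2)*(o^2 - 5*o + 4) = (o - 4)*(o - 2)*(o - 1)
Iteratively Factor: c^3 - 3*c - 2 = (c - 2)*(c^2 + 2*c + 1) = (c - 2)*(c + 1)*(c + 1)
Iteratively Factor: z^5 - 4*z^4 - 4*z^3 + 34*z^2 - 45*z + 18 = (z - 1)*(z^4 - 3*z^3 - 7*z^2 + 27*z - 18) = (z - 3)*(z - 1)*(z^3 - 7*z + 6) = (z - 3)*(z - 2)*(z - 1)*(z^2 + 2*z - 3) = (z - 3)*(z - 2)*(z - 1)^2*(z + 3)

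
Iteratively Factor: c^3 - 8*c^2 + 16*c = (c)*(c^2 - 8*c + 16) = c*(c - 4)*(c - 4)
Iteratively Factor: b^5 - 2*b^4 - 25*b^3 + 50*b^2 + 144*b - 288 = (b + 3)*(b^4 - 5*b^3 - 10*b^2 + 80*b - 96) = (b - 4)*(b + 3)*(b^3 - b^2 - 14*b + 24) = (b - 4)*(b - 3)*(b + 3)*(b^2 + 2*b - 8) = (b - 4)*(b - 3)*(b + 3)*(b + 4)*(b - 2)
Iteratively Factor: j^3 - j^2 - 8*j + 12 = (j - 2)*(j^2 + j - 6) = (j - 2)*(j + 3)*(j - 2)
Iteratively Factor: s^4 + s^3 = (s + 1)*(s^3) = s*(s + 1)*(s^2) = s^2*(s + 1)*(s)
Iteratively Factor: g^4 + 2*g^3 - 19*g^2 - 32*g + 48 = (g + 3)*(g^3 - g^2 - 16*g + 16) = (g + 3)*(g + 4)*(g^2 - 5*g + 4) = (g - 4)*(g + 3)*(g + 4)*(g - 1)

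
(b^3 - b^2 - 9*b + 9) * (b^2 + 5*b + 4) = b^5 + 4*b^4 - 10*b^3 - 40*b^2 + 9*b + 36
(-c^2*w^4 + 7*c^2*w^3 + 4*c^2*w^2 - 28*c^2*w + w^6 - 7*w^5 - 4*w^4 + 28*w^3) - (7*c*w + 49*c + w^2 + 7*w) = -c^2*w^4 + 7*c^2*w^3 + 4*c^2*w^2 - 28*c^2*w - 7*c*w - 49*c + w^6 - 7*w^5 - 4*w^4 + 28*w^3 - w^2 - 7*w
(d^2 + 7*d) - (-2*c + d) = 2*c + d^2 + 6*d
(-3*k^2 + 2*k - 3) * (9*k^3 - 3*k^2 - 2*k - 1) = -27*k^5 + 27*k^4 - 27*k^3 + 8*k^2 + 4*k + 3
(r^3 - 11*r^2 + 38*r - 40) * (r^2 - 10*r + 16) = r^5 - 21*r^4 + 164*r^3 - 596*r^2 + 1008*r - 640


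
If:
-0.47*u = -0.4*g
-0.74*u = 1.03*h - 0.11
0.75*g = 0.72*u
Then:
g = 0.00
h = 0.11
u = 0.00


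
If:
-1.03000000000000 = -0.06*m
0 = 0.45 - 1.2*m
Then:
No Solution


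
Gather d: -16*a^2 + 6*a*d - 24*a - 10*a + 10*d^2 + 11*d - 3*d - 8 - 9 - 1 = -16*a^2 - 34*a + 10*d^2 + d*(6*a + 8) - 18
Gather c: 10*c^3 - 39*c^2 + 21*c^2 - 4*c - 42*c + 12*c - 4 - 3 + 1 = 10*c^3 - 18*c^2 - 34*c - 6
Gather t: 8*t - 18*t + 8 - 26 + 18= -10*t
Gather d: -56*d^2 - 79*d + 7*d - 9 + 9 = -56*d^2 - 72*d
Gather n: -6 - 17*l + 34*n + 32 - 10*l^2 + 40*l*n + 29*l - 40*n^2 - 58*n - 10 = -10*l^2 + 12*l - 40*n^2 + n*(40*l - 24) + 16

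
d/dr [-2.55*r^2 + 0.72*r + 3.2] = 0.72 - 5.1*r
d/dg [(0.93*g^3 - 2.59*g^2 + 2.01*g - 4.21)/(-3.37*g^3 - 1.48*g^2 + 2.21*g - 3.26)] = (-10.1047*g^4 + 17.658*g^3 - 54.4076*g^2 + 4.4252*g + 2.7515)/(11.3569*g^6 + 9.9752*g^5 - 12.705*g^4 + 15.4308*g^3 + 14.5337*g^2 - 14.4092*g + 10.6276)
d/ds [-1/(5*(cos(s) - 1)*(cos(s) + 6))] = -(2*cos(s) + 5)*sin(s)/(5*(cos(s) - 1)^2*(cos(s) + 6)^2)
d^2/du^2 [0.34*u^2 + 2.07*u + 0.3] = 0.680000000000000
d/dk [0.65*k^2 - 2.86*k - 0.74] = 1.3*k - 2.86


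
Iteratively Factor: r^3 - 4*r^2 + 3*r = (r - 3)*(r^2 - r) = (r - 3)*(r - 1)*(r)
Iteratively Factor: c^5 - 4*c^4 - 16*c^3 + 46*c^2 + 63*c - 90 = (c - 1)*(c^4 - 3*c^3 - 19*c^2 + 27*c + 90) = (c - 1)*(c + 2)*(c^3 - 5*c^2 - 9*c + 45) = (c - 3)*(c - 1)*(c + 2)*(c^2 - 2*c - 15) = (c - 3)*(c - 1)*(c + 2)*(c + 3)*(c - 5)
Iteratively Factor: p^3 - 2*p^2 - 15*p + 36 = (p - 3)*(p^2 + p - 12) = (p - 3)*(p + 4)*(p - 3)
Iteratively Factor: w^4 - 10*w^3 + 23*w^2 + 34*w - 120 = (w - 3)*(w^3 - 7*w^2 + 2*w + 40) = (w - 4)*(w - 3)*(w^2 - 3*w - 10) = (w - 5)*(w - 4)*(w - 3)*(w + 2)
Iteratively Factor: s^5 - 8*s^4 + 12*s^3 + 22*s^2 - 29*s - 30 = (s - 5)*(s^4 - 3*s^3 - 3*s^2 + 7*s + 6) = (s - 5)*(s + 1)*(s^3 - 4*s^2 + s + 6) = (s - 5)*(s - 2)*(s + 1)*(s^2 - 2*s - 3) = (s - 5)*(s - 2)*(s + 1)^2*(s - 3)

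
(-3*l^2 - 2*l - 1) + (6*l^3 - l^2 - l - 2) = 6*l^3 - 4*l^2 - 3*l - 3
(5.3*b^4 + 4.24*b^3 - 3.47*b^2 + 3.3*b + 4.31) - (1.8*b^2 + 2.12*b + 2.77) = 5.3*b^4 + 4.24*b^3 - 5.27*b^2 + 1.18*b + 1.54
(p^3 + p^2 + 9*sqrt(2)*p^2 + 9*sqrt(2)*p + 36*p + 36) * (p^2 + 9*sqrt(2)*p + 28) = p^5 + p^4 + 18*sqrt(2)*p^4 + 18*sqrt(2)*p^3 + 226*p^3 + 226*p^2 + 576*sqrt(2)*p^2 + 576*sqrt(2)*p + 1008*p + 1008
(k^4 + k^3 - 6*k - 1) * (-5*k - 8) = -5*k^5 - 13*k^4 - 8*k^3 + 30*k^2 + 53*k + 8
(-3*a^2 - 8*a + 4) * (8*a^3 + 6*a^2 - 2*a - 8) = -24*a^5 - 82*a^4 - 10*a^3 + 64*a^2 + 56*a - 32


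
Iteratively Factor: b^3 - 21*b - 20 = (b + 4)*(b^2 - 4*b - 5) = (b + 1)*(b + 4)*(b - 5)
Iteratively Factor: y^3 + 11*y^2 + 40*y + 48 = (y + 3)*(y^2 + 8*y + 16) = (y + 3)*(y + 4)*(y + 4)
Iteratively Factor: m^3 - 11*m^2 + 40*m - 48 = (m - 3)*(m^2 - 8*m + 16) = (m - 4)*(m - 3)*(m - 4)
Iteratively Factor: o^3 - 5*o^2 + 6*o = (o - 3)*(o^2 - 2*o) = (o - 3)*(o - 2)*(o)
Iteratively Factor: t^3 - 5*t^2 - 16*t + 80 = (t - 4)*(t^2 - t - 20) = (t - 4)*(t + 4)*(t - 5)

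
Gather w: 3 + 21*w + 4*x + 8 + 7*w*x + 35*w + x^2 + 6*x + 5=w*(7*x + 56) + x^2 + 10*x + 16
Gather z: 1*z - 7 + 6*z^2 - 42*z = 6*z^2 - 41*z - 7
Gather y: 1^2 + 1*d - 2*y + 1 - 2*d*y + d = 2*d + y*(-2*d - 2) + 2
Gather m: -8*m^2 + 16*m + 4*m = -8*m^2 + 20*m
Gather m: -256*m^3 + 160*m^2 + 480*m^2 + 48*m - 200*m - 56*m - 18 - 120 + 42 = -256*m^3 + 640*m^2 - 208*m - 96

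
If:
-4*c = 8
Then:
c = -2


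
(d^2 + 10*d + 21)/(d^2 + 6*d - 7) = (d + 3)/(d - 1)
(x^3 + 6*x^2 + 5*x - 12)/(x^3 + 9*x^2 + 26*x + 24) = (x - 1)/(x + 2)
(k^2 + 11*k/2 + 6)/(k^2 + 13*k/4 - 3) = 2*(2*k + 3)/(4*k - 3)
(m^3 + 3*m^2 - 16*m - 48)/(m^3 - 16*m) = (m + 3)/m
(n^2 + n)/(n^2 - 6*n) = (n + 1)/(n - 6)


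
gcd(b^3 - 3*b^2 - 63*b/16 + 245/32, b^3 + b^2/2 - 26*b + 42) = b - 7/2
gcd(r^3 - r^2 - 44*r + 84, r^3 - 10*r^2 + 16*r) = r - 2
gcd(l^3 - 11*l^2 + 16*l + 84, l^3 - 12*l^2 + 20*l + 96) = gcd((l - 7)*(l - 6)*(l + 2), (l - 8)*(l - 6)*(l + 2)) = l^2 - 4*l - 12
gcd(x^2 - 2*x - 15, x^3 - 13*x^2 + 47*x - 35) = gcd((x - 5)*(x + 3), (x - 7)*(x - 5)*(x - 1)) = x - 5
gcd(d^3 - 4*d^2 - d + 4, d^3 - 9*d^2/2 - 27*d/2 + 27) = 1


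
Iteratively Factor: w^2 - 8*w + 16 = (w - 4)*(w - 4)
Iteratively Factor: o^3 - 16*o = (o + 4)*(o^2 - 4*o) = (o - 4)*(o + 4)*(o)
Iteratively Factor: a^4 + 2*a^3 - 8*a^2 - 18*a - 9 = (a + 1)*(a^3 + a^2 - 9*a - 9) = (a - 3)*(a + 1)*(a^2 + 4*a + 3) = (a - 3)*(a + 1)*(a + 3)*(a + 1)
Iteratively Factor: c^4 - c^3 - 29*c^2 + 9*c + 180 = (c - 3)*(c^3 + 2*c^2 - 23*c - 60) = (c - 3)*(c + 4)*(c^2 - 2*c - 15) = (c - 5)*(c - 3)*(c + 4)*(c + 3)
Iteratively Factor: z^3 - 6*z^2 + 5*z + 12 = (z - 3)*(z^2 - 3*z - 4) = (z - 3)*(z + 1)*(z - 4)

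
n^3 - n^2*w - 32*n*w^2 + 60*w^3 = (n - 5*w)*(n - 2*w)*(n + 6*w)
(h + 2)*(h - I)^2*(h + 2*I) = h^4 + 2*h^3 + 3*h^2 + 6*h - 2*I*h - 4*I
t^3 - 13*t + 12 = (t - 3)*(t - 1)*(t + 4)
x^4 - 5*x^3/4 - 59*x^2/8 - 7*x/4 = x*(x - 7/2)*(x + 1/4)*(x + 2)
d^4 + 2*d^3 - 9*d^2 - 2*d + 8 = (d - 2)*(d - 1)*(d + 1)*(d + 4)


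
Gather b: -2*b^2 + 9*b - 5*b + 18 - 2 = -2*b^2 + 4*b + 16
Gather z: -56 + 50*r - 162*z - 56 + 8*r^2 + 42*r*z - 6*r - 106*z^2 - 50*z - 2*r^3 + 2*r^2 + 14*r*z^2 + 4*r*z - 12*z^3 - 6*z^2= -2*r^3 + 10*r^2 + 44*r - 12*z^3 + z^2*(14*r - 112) + z*(46*r - 212) - 112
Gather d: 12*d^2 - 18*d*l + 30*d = 12*d^2 + d*(30 - 18*l)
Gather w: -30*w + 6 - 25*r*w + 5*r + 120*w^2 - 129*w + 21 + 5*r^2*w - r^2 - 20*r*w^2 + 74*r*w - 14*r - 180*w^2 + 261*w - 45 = -r^2 - 9*r + w^2*(-20*r - 60) + w*(5*r^2 + 49*r + 102) - 18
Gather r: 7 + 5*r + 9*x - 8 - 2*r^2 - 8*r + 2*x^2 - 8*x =-2*r^2 - 3*r + 2*x^2 + x - 1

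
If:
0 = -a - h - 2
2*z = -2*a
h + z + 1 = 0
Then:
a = -1/2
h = -3/2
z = 1/2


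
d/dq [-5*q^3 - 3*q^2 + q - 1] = -15*q^2 - 6*q + 1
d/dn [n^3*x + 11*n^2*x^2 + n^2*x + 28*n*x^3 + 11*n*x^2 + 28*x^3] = x*(3*n^2 + 22*n*x + 2*n + 28*x^2 + 11*x)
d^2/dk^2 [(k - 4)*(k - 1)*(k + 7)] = 6*k + 4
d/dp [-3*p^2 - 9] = -6*p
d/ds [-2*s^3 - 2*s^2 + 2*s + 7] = -6*s^2 - 4*s + 2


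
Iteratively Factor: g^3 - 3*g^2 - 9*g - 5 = (g + 1)*(g^2 - 4*g - 5) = (g + 1)^2*(g - 5)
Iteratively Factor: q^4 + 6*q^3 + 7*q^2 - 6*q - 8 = (q - 1)*(q^3 + 7*q^2 + 14*q + 8) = (q - 1)*(q + 2)*(q^2 + 5*q + 4) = (q - 1)*(q + 2)*(q + 4)*(q + 1)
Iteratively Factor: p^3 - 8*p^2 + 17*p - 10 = (p - 5)*(p^2 - 3*p + 2) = (p - 5)*(p - 1)*(p - 2)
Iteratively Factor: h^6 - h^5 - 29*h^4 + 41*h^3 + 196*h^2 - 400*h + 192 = (h + 4)*(h^5 - 5*h^4 - 9*h^3 + 77*h^2 - 112*h + 48) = (h + 4)^2*(h^4 - 9*h^3 + 27*h^2 - 31*h + 12) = (h - 1)*(h + 4)^2*(h^3 - 8*h^2 + 19*h - 12) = (h - 3)*(h - 1)*(h + 4)^2*(h^2 - 5*h + 4) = (h - 3)*(h - 1)^2*(h + 4)^2*(h - 4)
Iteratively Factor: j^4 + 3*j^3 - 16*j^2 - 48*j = (j - 4)*(j^3 + 7*j^2 + 12*j) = (j - 4)*(j + 3)*(j^2 + 4*j) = j*(j - 4)*(j + 3)*(j + 4)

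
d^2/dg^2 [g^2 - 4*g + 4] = 2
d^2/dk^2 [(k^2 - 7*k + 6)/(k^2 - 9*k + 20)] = 4*(k^3 - 21*k^2 + 129*k - 247)/(k^6 - 27*k^5 + 303*k^4 - 1809*k^3 + 6060*k^2 - 10800*k + 8000)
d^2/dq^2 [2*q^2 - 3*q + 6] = 4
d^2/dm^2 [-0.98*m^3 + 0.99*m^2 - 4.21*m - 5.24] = 1.98 - 5.88*m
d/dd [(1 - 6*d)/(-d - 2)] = 13/(d + 2)^2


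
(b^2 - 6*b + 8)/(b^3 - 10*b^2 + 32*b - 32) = 1/(b - 4)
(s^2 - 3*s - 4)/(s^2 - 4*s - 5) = (s - 4)/(s - 5)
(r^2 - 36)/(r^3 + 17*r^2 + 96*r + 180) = (r - 6)/(r^2 + 11*r + 30)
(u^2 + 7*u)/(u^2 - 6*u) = (u + 7)/(u - 6)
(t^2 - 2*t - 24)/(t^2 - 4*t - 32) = (t - 6)/(t - 8)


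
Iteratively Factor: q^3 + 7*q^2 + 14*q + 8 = (q + 4)*(q^2 + 3*q + 2) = (q + 2)*(q + 4)*(q + 1)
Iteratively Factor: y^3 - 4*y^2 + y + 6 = (y - 3)*(y^2 - y - 2) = (y - 3)*(y + 1)*(y - 2)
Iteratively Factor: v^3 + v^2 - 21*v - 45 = (v + 3)*(v^2 - 2*v - 15) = (v + 3)^2*(v - 5)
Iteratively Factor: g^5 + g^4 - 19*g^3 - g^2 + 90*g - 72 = (g - 1)*(g^4 + 2*g^3 - 17*g^2 - 18*g + 72) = (g - 3)*(g - 1)*(g^3 + 5*g^2 - 2*g - 24) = (g - 3)*(g - 2)*(g - 1)*(g^2 + 7*g + 12) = (g - 3)*(g - 2)*(g - 1)*(g + 4)*(g + 3)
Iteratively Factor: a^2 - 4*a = (a)*(a - 4)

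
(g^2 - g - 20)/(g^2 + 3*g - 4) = (g - 5)/(g - 1)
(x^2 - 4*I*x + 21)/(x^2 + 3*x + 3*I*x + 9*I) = (x - 7*I)/(x + 3)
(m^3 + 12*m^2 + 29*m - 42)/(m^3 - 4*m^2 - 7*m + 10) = (m^2 + 13*m + 42)/(m^2 - 3*m - 10)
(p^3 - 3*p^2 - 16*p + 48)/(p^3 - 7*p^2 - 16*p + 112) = (p - 3)/(p - 7)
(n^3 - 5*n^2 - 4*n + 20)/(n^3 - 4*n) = (n - 5)/n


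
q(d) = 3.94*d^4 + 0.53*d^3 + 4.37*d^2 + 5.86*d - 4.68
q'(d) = 15.76*d^3 + 1.59*d^2 + 8.74*d + 5.86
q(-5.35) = 3235.73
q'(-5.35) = -2408.72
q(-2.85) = 261.79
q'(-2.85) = -370.96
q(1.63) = 46.59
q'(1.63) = 92.58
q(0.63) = 1.50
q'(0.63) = 15.94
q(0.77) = 4.05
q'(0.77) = 20.73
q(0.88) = 6.58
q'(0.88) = 25.52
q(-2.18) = 86.81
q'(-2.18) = -168.91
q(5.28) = 3288.29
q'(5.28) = 2416.17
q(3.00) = 385.68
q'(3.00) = 471.91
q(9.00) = 26638.74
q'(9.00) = 11702.35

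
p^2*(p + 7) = p^3 + 7*p^2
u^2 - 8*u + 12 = (u - 6)*(u - 2)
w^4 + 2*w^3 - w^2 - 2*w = w*(w - 1)*(w + 1)*(w + 2)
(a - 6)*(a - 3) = a^2 - 9*a + 18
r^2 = r^2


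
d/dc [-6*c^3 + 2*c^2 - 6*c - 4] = -18*c^2 + 4*c - 6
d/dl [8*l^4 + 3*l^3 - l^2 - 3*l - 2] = 32*l^3 + 9*l^2 - 2*l - 3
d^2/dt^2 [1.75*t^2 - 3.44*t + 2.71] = 3.50000000000000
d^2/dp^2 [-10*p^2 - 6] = -20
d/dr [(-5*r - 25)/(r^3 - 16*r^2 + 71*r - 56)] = 5*(2*r^3 - r^2 - 160*r + 411)/(r^6 - 32*r^5 + 398*r^4 - 2384*r^3 + 6833*r^2 - 7952*r + 3136)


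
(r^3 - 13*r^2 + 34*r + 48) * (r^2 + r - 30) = r^5 - 12*r^4 - 9*r^3 + 472*r^2 - 972*r - 1440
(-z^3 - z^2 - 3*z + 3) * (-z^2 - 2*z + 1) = z^5 + 3*z^4 + 4*z^3 + 2*z^2 - 9*z + 3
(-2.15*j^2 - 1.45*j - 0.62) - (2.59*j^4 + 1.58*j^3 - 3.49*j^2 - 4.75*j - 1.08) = -2.59*j^4 - 1.58*j^3 + 1.34*j^2 + 3.3*j + 0.46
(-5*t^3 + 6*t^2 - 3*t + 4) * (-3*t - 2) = 15*t^4 - 8*t^3 - 3*t^2 - 6*t - 8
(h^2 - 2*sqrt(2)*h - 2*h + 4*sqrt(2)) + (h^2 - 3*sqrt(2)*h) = 2*h^2 - 5*sqrt(2)*h - 2*h + 4*sqrt(2)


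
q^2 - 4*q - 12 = (q - 6)*(q + 2)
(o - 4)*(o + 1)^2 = o^3 - 2*o^2 - 7*o - 4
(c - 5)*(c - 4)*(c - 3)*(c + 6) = c^4 - 6*c^3 - 25*c^2 + 222*c - 360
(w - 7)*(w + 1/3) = w^2 - 20*w/3 - 7/3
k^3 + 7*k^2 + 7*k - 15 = (k - 1)*(k + 3)*(k + 5)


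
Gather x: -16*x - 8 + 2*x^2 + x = 2*x^2 - 15*x - 8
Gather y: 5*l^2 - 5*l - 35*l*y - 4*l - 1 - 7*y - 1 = 5*l^2 - 9*l + y*(-35*l - 7) - 2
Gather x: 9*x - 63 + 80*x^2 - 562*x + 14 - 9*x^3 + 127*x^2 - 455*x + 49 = -9*x^3 + 207*x^2 - 1008*x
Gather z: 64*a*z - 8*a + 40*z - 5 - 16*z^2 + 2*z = -8*a - 16*z^2 + z*(64*a + 42) - 5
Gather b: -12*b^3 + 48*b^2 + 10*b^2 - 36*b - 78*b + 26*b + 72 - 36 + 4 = -12*b^3 + 58*b^2 - 88*b + 40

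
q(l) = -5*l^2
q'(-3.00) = 30.00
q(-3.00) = -45.00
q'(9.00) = -90.00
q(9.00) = -405.00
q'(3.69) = -36.90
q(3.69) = -68.08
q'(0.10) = -1.00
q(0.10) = -0.05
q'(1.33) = -13.30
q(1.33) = -8.84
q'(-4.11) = 41.10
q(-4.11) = -84.46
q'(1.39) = -13.90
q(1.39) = -9.66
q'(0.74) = -7.40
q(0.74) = -2.74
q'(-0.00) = 0.00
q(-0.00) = 0.00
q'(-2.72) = 27.20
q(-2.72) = -36.99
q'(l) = -10*l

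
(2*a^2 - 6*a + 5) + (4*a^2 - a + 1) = 6*a^2 - 7*a + 6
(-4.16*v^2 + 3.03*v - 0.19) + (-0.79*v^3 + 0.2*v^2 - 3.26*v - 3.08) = -0.79*v^3 - 3.96*v^2 - 0.23*v - 3.27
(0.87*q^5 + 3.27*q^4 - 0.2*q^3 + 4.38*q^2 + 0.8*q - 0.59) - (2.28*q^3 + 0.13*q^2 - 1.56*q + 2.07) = 0.87*q^5 + 3.27*q^4 - 2.48*q^3 + 4.25*q^2 + 2.36*q - 2.66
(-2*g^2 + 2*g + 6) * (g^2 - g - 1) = -2*g^4 + 4*g^3 + 6*g^2 - 8*g - 6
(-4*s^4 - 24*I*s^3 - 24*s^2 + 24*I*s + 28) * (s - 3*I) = -4*s^5 - 12*I*s^4 - 96*s^3 + 96*I*s^2 + 100*s - 84*I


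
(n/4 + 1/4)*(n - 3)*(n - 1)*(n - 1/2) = n^4/4 - 7*n^3/8 + n^2/8 + 7*n/8 - 3/8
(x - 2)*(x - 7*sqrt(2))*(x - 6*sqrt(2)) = x^3 - 13*sqrt(2)*x^2 - 2*x^2 + 26*sqrt(2)*x + 84*x - 168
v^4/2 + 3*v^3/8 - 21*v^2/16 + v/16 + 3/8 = (v/2 + 1)*(v - 1)*(v - 3/4)*(v + 1/2)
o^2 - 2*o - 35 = (o - 7)*(o + 5)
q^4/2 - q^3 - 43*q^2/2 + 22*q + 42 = (q/2 + 1/2)*(q - 7)*(q - 2)*(q + 6)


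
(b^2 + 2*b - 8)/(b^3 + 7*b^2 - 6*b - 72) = (b - 2)/(b^2 + 3*b - 18)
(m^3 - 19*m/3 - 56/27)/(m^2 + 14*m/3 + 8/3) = (27*m^3 - 171*m - 56)/(9*(3*m^2 + 14*m + 8))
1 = 1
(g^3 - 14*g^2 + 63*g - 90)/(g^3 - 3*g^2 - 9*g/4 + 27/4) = 4*(g^2 - 11*g + 30)/(4*g^2 - 9)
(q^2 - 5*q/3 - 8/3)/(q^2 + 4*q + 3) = (q - 8/3)/(q + 3)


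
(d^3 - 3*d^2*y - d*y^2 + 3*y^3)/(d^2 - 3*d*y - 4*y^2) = (-d^2 + 4*d*y - 3*y^2)/(-d + 4*y)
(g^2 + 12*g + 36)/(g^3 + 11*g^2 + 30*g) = (g + 6)/(g*(g + 5))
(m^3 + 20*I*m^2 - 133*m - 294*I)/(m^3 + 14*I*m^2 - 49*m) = (m + 6*I)/m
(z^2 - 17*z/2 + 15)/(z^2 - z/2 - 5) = (z - 6)/(z + 2)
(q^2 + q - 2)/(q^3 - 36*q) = (q^2 + q - 2)/(q*(q^2 - 36))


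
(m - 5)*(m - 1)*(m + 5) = m^3 - m^2 - 25*m + 25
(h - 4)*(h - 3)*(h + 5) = h^3 - 2*h^2 - 23*h + 60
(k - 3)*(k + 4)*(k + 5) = k^3 + 6*k^2 - 7*k - 60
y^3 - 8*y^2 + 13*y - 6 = (y - 6)*(y - 1)^2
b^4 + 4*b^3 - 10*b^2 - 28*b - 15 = (b - 3)*(b + 1)^2*(b + 5)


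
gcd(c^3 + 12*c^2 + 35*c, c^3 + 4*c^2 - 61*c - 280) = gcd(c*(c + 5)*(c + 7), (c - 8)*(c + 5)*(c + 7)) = c^2 + 12*c + 35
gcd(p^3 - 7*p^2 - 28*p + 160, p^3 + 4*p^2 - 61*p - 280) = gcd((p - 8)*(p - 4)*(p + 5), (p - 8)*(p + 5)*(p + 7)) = p^2 - 3*p - 40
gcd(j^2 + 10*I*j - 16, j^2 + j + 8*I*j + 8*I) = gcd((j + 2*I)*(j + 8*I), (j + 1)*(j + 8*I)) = j + 8*I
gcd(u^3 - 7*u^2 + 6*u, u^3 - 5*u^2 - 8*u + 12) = u^2 - 7*u + 6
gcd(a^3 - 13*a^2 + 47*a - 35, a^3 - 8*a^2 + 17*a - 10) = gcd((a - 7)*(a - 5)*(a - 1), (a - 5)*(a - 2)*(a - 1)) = a^2 - 6*a + 5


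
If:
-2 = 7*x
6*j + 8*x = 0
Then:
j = 8/21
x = -2/7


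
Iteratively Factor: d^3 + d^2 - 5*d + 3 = (d - 1)*(d^2 + 2*d - 3) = (d - 1)^2*(d + 3)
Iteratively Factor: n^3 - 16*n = (n)*(n^2 - 16) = n*(n - 4)*(n + 4)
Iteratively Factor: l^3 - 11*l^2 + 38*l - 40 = (l - 5)*(l^2 - 6*l + 8) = (l - 5)*(l - 2)*(l - 4)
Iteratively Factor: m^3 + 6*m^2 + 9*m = (m)*(m^2 + 6*m + 9) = m*(m + 3)*(m + 3)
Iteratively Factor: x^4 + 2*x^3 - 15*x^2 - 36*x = (x - 4)*(x^3 + 6*x^2 + 9*x) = x*(x - 4)*(x^2 + 6*x + 9) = x*(x - 4)*(x + 3)*(x + 3)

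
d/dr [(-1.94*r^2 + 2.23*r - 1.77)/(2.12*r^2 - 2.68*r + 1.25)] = (0.471600000000002*r^2 + 2.6548*r - 1.9561)/(4.4944*r^4 - 11.3632*r^3 + 12.4824*r^2 - 6.7*r + 1.5625)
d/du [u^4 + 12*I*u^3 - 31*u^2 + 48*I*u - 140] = 4*u^3 + 36*I*u^2 - 62*u + 48*I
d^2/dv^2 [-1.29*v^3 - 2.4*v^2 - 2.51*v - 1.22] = -7.74*v - 4.8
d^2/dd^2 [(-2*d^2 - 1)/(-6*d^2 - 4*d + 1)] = 48*(-2*d^3 + 6*d^2 + 3*d + 1)/(216*d^6 + 432*d^5 + 180*d^4 - 80*d^3 - 30*d^2 + 12*d - 1)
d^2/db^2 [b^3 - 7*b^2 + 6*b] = 6*b - 14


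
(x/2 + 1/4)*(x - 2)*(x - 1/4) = x^3/2 - 7*x^2/8 - 5*x/16 + 1/8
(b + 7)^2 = b^2 + 14*b + 49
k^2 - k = k*(k - 1)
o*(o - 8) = o^2 - 8*o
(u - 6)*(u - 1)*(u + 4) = u^3 - 3*u^2 - 22*u + 24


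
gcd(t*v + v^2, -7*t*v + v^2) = v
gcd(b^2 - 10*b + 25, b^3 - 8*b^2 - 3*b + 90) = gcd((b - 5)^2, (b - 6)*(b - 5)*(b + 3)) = b - 5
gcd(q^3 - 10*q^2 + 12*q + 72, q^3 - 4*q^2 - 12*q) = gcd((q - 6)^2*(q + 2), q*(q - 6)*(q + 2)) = q^2 - 4*q - 12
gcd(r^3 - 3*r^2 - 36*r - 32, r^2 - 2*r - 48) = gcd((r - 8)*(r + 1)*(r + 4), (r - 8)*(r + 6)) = r - 8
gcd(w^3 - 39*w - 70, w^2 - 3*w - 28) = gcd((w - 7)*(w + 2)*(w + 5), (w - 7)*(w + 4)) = w - 7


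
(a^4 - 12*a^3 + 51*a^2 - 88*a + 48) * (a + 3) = a^5 - 9*a^4 + 15*a^3 + 65*a^2 - 216*a + 144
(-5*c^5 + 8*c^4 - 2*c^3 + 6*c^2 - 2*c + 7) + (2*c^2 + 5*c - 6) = -5*c^5 + 8*c^4 - 2*c^3 + 8*c^2 + 3*c + 1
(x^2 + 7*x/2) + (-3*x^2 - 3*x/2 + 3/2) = -2*x^2 + 2*x + 3/2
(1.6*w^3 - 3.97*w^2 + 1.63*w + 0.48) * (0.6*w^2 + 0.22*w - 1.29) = 0.96*w^5 - 2.03*w^4 - 1.9594*w^3 + 5.7679*w^2 - 1.9971*w - 0.6192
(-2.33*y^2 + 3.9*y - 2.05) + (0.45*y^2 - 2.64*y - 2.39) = -1.88*y^2 + 1.26*y - 4.44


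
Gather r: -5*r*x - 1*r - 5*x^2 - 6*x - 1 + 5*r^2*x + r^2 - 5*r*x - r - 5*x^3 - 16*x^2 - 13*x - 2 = r^2*(5*x + 1) + r*(-10*x - 2) - 5*x^3 - 21*x^2 - 19*x - 3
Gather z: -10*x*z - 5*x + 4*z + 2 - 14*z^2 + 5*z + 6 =-5*x - 14*z^2 + z*(9 - 10*x) + 8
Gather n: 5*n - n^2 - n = -n^2 + 4*n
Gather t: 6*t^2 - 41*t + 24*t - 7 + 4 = 6*t^2 - 17*t - 3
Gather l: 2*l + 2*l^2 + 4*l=2*l^2 + 6*l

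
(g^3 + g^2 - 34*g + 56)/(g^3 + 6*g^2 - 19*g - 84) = (g - 2)/(g + 3)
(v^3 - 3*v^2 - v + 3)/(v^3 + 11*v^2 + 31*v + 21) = (v^2 - 4*v + 3)/(v^2 + 10*v + 21)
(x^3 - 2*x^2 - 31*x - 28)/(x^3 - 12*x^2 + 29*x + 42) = (x + 4)/(x - 6)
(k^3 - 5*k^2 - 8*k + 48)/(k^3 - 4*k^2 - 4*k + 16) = (k^2 - k - 12)/(k^2 - 4)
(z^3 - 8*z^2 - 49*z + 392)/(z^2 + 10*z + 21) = (z^2 - 15*z + 56)/(z + 3)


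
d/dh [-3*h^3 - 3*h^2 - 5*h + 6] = -9*h^2 - 6*h - 5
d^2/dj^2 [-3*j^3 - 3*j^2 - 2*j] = -18*j - 6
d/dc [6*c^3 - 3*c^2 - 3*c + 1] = 18*c^2 - 6*c - 3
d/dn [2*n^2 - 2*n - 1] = 4*n - 2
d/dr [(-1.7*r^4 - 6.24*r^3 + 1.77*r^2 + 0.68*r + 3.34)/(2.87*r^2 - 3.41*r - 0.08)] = (-9.758*r^5 - 0.517799999999994*r^4 + 43.1008*r^3 - 6.4897*r^2 - 19.4548*r + 11.335)/(8.2369*r^4 - 19.5734*r^3 + 11.1689*r^2 + 0.5456*r + 0.0064)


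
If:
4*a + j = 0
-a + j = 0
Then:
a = 0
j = 0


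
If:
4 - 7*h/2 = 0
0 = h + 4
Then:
No Solution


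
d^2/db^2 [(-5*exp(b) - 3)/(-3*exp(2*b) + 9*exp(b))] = (5*exp(3*b) + 27*exp(2*b) - 27*exp(b) + 27)*exp(-b)/(3*(exp(3*b) - 9*exp(2*b) + 27*exp(b) - 27))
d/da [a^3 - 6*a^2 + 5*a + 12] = 3*a^2 - 12*a + 5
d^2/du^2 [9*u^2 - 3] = 18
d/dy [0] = 0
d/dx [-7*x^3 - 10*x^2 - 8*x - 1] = -21*x^2 - 20*x - 8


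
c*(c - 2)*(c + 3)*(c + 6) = c^4 + 7*c^3 - 36*c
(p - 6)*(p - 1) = p^2 - 7*p + 6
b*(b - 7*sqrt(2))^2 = b^3 - 14*sqrt(2)*b^2 + 98*b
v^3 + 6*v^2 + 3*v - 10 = (v - 1)*(v + 2)*(v + 5)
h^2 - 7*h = h*(h - 7)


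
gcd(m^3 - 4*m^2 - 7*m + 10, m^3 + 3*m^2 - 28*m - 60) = m^2 - 3*m - 10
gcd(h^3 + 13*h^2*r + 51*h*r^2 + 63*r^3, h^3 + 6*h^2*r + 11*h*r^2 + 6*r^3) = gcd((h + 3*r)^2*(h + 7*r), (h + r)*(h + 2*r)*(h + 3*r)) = h + 3*r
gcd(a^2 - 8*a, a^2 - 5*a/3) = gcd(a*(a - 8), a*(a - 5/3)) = a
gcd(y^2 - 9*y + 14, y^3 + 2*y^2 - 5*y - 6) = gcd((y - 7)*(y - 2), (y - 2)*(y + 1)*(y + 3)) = y - 2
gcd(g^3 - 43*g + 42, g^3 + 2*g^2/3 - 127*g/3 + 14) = g^2 + g - 42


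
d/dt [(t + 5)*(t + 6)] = 2*t + 11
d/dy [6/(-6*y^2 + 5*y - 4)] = 6*(12*y - 5)/(6*y^2 - 5*y + 4)^2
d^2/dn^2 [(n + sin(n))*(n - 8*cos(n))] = -n*sin(n) + 8*n*cos(n) + 16*sin(n) + 16*sin(2*n) + 2*cos(n) + 2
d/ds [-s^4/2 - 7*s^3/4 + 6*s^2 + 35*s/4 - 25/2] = -2*s^3 - 21*s^2/4 + 12*s + 35/4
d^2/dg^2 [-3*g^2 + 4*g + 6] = -6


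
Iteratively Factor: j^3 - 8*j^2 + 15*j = (j)*(j^2 - 8*j + 15) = j*(j - 5)*(j - 3)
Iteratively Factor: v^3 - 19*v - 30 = (v + 3)*(v^2 - 3*v - 10) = (v + 2)*(v + 3)*(v - 5)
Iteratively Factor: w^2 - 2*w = (w - 2)*(w)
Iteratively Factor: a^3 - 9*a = (a)*(a^2 - 9) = a*(a - 3)*(a + 3)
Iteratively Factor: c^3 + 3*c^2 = (c)*(c^2 + 3*c) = c^2*(c + 3)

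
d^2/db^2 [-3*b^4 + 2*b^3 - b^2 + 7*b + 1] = -36*b^2 + 12*b - 2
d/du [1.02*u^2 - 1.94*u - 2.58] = 2.04*u - 1.94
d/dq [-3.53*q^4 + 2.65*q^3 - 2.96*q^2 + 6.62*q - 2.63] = -14.12*q^3 + 7.95*q^2 - 5.92*q + 6.62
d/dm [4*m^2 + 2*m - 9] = 8*m + 2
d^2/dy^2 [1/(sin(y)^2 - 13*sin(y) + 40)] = (-4*sin(y)^4 + 39*sin(y)^3 - 3*sin(y)^2 - 598*sin(y) + 258)/(sin(y)^2 - 13*sin(y) + 40)^3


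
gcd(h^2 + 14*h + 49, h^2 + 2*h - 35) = h + 7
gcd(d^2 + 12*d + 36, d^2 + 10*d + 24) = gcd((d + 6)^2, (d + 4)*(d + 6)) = d + 6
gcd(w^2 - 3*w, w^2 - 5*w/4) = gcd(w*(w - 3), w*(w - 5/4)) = w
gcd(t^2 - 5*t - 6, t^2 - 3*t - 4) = t + 1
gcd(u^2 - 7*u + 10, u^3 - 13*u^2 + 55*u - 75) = u - 5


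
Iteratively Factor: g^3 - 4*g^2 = (g)*(g^2 - 4*g) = g^2*(g - 4)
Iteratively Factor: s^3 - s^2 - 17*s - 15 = (s + 3)*(s^2 - 4*s - 5) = (s - 5)*(s + 3)*(s + 1)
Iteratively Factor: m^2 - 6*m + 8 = (m - 2)*(m - 4)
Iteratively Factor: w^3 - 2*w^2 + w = (w - 1)*(w^2 - w) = w*(w - 1)*(w - 1)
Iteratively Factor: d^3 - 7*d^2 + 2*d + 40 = (d - 5)*(d^2 - 2*d - 8) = (d - 5)*(d - 4)*(d + 2)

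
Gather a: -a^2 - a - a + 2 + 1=-a^2 - 2*a + 3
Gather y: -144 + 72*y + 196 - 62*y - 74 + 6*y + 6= 16*y - 16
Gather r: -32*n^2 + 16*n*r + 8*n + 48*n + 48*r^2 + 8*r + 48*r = -32*n^2 + 56*n + 48*r^2 + r*(16*n + 56)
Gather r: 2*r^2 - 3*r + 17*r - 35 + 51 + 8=2*r^2 + 14*r + 24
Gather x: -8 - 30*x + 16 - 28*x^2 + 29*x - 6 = -28*x^2 - x + 2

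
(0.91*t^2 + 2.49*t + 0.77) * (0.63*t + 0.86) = 0.5733*t^3 + 2.3513*t^2 + 2.6265*t + 0.6622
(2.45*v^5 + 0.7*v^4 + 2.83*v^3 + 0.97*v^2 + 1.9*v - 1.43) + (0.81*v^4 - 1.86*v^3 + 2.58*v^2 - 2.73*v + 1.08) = 2.45*v^5 + 1.51*v^4 + 0.97*v^3 + 3.55*v^2 - 0.83*v - 0.35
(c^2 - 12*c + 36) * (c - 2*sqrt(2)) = c^3 - 12*c^2 - 2*sqrt(2)*c^2 + 24*sqrt(2)*c + 36*c - 72*sqrt(2)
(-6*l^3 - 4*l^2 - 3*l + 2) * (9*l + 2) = -54*l^4 - 48*l^3 - 35*l^2 + 12*l + 4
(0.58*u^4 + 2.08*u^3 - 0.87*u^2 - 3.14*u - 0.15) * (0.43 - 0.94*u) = -0.5452*u^5 - 1.7058*u^4 + 1.7122*u^3 + 2.5775*u^2 - 1.2092*u - 0.0645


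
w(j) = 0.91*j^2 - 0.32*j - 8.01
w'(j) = 1.82*j - 0.32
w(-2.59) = -1.08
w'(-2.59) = -5.03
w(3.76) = 3.65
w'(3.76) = 6.52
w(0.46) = -7.96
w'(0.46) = 0.52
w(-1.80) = -4.49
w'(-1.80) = -3.60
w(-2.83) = 0.18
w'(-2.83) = -5.47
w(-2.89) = 0.52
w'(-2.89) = -5.58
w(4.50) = 8.98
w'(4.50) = 7.87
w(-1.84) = -4.34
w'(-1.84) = -3.67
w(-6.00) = 26.67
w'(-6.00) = -11.24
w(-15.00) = 201.54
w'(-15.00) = -27.62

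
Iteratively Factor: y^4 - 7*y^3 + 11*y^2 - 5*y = (y - 5)*(y^3 - 2*y^2 + y) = y*(y - 5)*(y^2 - 2*y + 1) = y*(y - 5)*(y - 1)*(y - 1)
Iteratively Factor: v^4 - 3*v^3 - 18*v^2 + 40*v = (v - 2)*(v^3 - v^2 - 20*v) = (v - 5)*(v - 2)*(v^2 + 4*v) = (v - 5)*(v - 2)*(v + 4)*(v)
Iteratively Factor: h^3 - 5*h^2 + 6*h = (h - 3)*(h^2 - 2*h) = h*(h - 3)*(h - 2)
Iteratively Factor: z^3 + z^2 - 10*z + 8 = (z - 1)*(z^2 + 2*z - 8) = (z - 2)*(z - 1)*(z + 4)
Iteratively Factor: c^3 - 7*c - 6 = (c - 3)*(c^2 + 3*c + 2) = (c - 3)*(c + 2)*(c + 1)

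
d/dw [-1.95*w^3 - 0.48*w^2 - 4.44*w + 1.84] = -5.85*w^2 - 0.96*w - 4.44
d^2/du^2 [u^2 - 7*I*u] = 2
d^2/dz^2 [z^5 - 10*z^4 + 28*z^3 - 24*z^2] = 20*z^3 - 120*z^2 + 168*z - 48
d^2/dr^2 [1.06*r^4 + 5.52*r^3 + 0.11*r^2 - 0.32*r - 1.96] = 12.72*r^2 + 33.12*r + 0.22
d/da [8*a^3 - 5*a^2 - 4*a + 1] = 24*a^2 - 10*a - 4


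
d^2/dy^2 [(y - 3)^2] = 2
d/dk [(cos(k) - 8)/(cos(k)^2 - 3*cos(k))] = (sin(k) + 24*sin(k)/cos(k)^2 - 16*tan(k))/(cos(k) - 3)^2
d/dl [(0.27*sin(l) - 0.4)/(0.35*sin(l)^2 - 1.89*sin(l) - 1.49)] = (-0.0945*sin(l)^2 + 0.28*sin(l) - 1.1583)*cos(l)/(0.1225*sin(l)^4 - 1.323*sin(l)^3 + 2.5291*sin(l)^2 + 5.6322*sin(l) + 2.2201)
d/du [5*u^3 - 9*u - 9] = 15*u^2 - 9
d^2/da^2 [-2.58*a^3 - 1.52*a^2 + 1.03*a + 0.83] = -15.48*a - 3.04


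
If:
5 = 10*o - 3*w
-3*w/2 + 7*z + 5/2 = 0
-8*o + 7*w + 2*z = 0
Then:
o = 25/32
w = 15/16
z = -5/32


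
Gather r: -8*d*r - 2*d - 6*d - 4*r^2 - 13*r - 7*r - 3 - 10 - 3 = -8*d - 4*r^2 + r*(-8*d - 20) - 16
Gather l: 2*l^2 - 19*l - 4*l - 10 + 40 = 2*l^2 - 23*l + 30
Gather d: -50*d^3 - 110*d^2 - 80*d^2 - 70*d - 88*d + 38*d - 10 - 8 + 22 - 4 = -50*d^3 - 190*d^2 - 120*d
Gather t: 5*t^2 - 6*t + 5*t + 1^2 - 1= 5*t^2 - t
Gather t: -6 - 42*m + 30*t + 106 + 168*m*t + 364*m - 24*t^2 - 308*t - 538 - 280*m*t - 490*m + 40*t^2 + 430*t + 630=-168*m + 16*t^2 + t*(152 - 112*m) + 192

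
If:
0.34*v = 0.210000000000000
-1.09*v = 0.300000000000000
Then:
No Solution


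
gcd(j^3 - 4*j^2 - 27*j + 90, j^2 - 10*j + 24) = j - 6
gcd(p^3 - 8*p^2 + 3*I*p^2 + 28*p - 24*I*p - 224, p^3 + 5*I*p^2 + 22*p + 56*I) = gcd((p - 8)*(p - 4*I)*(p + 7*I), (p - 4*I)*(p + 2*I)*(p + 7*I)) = p^2 + 3*I*p + 28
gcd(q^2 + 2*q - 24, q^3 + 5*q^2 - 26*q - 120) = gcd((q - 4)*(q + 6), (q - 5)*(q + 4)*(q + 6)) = q + 6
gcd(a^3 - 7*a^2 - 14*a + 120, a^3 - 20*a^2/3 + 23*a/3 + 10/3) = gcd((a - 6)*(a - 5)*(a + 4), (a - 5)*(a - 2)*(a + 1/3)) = a - 5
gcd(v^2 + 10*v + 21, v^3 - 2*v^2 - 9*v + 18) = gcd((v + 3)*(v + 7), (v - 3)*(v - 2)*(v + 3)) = v + 3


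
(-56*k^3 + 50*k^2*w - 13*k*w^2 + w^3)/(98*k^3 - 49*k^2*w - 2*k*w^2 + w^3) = (-4*k + w)/(7*k + w)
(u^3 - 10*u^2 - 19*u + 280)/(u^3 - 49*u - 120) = (u - 7)/(u + 3)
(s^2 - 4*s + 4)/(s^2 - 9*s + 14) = (s - 2)/(s - 7)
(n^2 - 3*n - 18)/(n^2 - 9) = (n - 6)/(n - 3)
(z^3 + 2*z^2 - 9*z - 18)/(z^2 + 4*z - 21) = (z^2 + 5*z + 6)/(z + 7)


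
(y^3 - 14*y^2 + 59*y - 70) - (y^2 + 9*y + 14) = y^3 - 15*y^2 + 50*y - 84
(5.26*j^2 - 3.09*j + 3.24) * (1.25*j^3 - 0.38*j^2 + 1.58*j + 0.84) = 6.575*j^5 - 5.8613*j^4 + 13.535*j^3 - 1.695*j^2 + 2.5236*j + 2.7216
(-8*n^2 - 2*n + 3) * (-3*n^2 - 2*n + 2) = 24*n^4 + 22*n^3 - 21*n^2 - 10*n + 6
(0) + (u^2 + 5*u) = u^2 + 5*u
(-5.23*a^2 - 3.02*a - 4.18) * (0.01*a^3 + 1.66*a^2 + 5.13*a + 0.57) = -0.0523*a^5 - 8.712*a^4 - 31.8849*a^3 - 25.4125*a^2 - 23.1648*a - 2.3826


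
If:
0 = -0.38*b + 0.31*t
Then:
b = 0.815789473684211*t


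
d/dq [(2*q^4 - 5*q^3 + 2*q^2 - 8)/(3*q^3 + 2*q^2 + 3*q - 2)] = 2*(3*q^6 + 4*q^5 + q^4 - 23*q^3 + 54*q^2 + 12*q + 12)/(9*q^6 + 12*q^5 + 22*q^4 + q^2 - 12*q + 4)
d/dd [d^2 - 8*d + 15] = 2*d - 8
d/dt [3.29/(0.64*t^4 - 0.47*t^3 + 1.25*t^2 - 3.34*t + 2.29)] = (-8.4224*t^3 + 4.6389*t^2 - 8.225*t + 10.9886)/(0.64*t^4 - 0.47*t^3 + 1.25*t^2 - 3.34*t + 2.29)^2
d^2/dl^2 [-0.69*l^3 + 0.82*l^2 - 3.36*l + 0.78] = 1.64 - 4.14*l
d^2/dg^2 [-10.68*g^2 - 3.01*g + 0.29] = -21.3600000000000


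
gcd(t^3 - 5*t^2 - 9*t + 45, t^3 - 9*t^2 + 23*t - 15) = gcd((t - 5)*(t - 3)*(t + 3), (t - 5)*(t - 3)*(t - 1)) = t^2 - 8*t + 15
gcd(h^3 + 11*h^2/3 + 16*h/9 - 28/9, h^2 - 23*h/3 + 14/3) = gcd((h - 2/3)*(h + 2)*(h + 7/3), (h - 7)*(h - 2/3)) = h - 2/3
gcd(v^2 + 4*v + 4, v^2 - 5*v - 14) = v + 2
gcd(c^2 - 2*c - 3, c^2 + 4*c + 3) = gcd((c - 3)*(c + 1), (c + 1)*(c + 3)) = c + 1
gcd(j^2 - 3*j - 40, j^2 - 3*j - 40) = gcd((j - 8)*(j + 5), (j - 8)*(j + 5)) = j^2 - 3*j - 40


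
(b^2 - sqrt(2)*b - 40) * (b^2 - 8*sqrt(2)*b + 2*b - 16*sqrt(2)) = b^4 - 9*sqrt(2)*b^3 + 2*b^3 - 18*sqrt(2)*b^2 - 24*b^2 - 48*b + 320*sqrt(2)*b + 640*sqrt(2)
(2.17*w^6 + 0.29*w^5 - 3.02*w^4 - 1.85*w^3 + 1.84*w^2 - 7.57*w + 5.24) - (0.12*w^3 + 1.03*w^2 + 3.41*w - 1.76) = 2.17*w^6 + 0.29*w^5 - 3.02*w^4 - 1.97*w^3 + 0.81*w^2 - 10.98*w + 7.0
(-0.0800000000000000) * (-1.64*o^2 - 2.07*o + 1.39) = 0.1312*o^2 + 0.1656*o - 0.1112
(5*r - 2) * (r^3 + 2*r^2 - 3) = 5*r^4 + 8*r^3 - 4*r^2 - 15*r + 6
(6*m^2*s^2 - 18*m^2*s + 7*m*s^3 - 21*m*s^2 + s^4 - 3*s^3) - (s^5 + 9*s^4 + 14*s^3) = 6*m^2*s^2 - 18*m^2*s + 7*m*s^3 - 21*m*s^2 - s^5 - 8*s^4 - 17*s^3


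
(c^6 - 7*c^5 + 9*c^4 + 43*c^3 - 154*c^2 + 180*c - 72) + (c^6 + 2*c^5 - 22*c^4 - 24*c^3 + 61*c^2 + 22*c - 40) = 2*c^6 - 5*c^5 - 13*c^4 + 19*c^3 - 93*c^2 + 202*c - 112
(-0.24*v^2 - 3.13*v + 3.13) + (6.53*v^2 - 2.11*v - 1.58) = 6.29*v^2 - 5.24*v + 1.55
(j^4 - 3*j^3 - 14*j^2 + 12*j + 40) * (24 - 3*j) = -3*j^5 + 33*j^4 - 30*j^3 - 372*j^2 + 168*j + 960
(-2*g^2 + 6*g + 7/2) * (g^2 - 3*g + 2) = -2*g^4 + 12*g^3 - 37*g^2/2 + 3*g/2 + 7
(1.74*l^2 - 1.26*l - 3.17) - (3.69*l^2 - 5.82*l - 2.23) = -1.95*l^2 + 4.56*l - 0.94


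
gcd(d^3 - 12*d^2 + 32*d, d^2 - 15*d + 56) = d - 8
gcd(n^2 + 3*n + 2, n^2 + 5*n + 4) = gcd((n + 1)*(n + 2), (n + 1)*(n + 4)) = n + 1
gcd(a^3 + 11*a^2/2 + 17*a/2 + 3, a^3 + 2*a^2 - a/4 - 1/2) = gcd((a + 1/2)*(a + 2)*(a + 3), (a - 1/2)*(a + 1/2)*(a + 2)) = a^2 + 5*a/2 + 1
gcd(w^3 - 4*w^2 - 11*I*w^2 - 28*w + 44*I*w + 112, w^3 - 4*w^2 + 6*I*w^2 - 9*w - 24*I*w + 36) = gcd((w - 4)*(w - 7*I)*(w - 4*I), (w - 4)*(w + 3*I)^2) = w - 4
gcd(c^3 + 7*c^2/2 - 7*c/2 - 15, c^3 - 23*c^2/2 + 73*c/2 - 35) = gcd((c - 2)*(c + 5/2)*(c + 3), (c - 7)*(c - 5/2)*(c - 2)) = c - 2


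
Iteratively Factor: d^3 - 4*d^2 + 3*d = (d - 3)*(d^2 - d) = d*(d - 3)*(d - 1)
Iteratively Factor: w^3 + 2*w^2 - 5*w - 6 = (w + 1)*(w^2 + w - 6) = (w - 2)*(w + 1)*(w + 3)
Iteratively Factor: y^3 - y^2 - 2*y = (y)*(y^2 - y - 2) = y*(y - 2)*(y + 1)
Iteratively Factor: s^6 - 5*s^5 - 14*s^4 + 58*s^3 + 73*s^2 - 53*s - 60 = (s - 1)*(s^5 - 4*s^4 - 18*s^3 + 40*s^2 + 113*s + 60) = (s - 1)*(s + 1)*(s^4 - 5*s^3 - 13*s^2 + 53*s + 60) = (s - 5)*(s - 1)*(s + 1)*(s^3 - 13*s - 12) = (s - 5)*(s - 1)*(s + 1)^2*(s^2 - s - 12) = (s - 5)*(s - 1)*(s + 1)^2*(s + 3)*(s - 4)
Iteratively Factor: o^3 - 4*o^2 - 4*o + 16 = (o - 2)*(o^2 - 2*o - 8) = (o - 4)*(o - 2)*(o + 2)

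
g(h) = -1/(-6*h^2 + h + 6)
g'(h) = -(12*h - 1)/(-6*h^2 + h + 6)^2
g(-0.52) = -0.26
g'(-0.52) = 0.49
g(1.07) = -4.99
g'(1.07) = -294.23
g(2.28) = 0.04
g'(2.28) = -0.05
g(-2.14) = 0.04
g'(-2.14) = 0.05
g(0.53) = -0.21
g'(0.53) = -0.23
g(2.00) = 0.06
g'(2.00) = -0.09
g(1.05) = -2.30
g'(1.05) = -61.30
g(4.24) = 0.01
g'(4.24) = -0.01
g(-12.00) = 0.00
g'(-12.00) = 0.00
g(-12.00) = 0.00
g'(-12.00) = 0.00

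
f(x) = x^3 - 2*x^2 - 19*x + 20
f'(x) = 3*x^2 - 4*x - 19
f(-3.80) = 8.45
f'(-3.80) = 39.52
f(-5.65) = -116.86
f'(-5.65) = 99.37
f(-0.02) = 20.38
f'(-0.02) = -18.92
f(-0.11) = 22.06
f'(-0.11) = -18.52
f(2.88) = -27.42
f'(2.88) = -5.64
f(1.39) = -7.59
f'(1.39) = -18.76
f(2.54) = -24.78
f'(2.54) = -9.81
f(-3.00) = 32.00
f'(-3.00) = 20.00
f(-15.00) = -3520.00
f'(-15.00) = 716.00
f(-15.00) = -3520.00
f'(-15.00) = 716.00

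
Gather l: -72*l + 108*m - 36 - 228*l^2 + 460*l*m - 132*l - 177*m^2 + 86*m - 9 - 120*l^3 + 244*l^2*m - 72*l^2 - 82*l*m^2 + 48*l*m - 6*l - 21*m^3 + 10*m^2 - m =-120*l^3 + l^2*(244*m - 300) + l*(-82*m^2 + 508*m - 210) - 21*m^3 - 167*m^2 + 193*m - 45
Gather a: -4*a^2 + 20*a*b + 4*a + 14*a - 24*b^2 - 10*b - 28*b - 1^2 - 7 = -4*a^2 + a*(20*b + 18) - 24*b^2 - 38*b - 8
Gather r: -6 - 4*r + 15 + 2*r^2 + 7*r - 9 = 2*r^2 + 3*r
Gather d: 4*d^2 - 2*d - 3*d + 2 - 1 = 4*d^2 - 5*d + 1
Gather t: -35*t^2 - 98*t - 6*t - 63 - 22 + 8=-35*t^2 - 104*t - 77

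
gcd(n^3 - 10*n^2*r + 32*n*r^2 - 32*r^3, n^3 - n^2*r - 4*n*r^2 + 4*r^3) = -n + 2*r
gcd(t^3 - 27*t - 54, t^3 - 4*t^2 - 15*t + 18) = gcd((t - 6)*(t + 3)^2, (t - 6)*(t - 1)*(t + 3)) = t^2 - 3*t - 18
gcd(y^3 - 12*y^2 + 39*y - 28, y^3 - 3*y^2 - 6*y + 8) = y^2 - 5*y + 4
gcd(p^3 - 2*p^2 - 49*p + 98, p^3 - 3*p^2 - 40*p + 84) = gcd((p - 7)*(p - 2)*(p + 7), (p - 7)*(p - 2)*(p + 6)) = p^2 - 9*p + 14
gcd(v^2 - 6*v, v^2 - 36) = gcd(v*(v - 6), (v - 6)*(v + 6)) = v - 6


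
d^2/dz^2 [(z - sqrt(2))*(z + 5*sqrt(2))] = 2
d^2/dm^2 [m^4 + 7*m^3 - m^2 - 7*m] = 12*m^2 + 42*m - 2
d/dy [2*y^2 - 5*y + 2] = 4*y - 5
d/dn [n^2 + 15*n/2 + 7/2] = 2*n + 15/2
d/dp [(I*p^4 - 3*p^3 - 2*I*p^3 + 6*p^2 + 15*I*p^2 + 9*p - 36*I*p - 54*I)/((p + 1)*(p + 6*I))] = 2*I*p + 3 - 3*I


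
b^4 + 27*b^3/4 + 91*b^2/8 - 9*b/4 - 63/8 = (b - 3/4)*(b + 1)*(b + 3)*(b + 7/2)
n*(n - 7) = n^2 - 7*n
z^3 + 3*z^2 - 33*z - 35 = (z - 5)*(z + 1)*(z + 7)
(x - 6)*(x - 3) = x^2 - 9*x + 18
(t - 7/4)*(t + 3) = t^2 + 5*t/4 - 21/4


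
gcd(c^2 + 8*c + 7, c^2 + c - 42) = c + 7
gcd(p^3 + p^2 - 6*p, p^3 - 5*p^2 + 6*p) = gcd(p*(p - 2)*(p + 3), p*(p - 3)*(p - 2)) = p^2 - 2*p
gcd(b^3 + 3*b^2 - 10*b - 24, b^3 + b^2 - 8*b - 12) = b^2 - b - 6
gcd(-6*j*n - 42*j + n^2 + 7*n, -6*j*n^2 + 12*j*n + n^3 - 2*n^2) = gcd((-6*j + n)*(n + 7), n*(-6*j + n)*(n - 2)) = 6*j - n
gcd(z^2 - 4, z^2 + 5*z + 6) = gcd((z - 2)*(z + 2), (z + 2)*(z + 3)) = z + 2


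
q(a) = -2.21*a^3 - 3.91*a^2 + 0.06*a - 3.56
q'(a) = -6.63*a^2 - 7.82*a + 0.06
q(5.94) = -604.34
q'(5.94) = -280.32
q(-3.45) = 40.44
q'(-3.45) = -51.87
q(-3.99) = 74.33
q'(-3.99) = -74.29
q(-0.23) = -3.75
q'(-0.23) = 1.51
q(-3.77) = 59.06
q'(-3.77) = -64.69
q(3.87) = -189.98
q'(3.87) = -129.50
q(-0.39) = -4.05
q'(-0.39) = 2.10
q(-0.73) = -4.83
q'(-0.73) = 2.24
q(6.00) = -621.32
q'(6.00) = -285.54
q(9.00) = -1930.82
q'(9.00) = -607.35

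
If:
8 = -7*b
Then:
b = -8/7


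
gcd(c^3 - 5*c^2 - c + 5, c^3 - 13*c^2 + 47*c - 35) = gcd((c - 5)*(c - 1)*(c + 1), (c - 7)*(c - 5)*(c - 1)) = c^2 - 6*c + 5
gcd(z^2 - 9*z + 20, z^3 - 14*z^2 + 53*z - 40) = z - 5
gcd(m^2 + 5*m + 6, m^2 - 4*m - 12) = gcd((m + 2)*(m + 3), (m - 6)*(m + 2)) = m + 2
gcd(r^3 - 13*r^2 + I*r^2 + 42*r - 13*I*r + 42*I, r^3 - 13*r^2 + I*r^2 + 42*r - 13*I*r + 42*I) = r^3 + r^2*(-13 + I) + r*(42 - 13*I) + 42*I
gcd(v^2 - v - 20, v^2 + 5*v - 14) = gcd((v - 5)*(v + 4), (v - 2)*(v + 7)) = 1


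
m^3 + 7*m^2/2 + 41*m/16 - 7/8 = (m - 1/4)*(m + 7/4)*(m + 2)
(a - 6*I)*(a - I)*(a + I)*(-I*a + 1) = -I*a^4 - 5*a^3 - 7*I*a^2 - 5*a - 6*I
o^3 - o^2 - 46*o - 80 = (o - 8)*(o + 2)*(o + 5)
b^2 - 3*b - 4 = (b - 4)*(b + 1)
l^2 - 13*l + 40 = (l - 8)*(l - 5)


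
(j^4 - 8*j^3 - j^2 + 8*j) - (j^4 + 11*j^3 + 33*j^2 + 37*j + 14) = -19*j^3 - 34*j^2 - 29*j - 14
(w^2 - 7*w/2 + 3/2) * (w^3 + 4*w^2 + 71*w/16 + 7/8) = w^5 + w^4/2 - 129*w^3/16 - 277*w^2/32 + 115*w/32 + 21/16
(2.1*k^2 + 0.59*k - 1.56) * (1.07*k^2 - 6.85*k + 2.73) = 2.247*k^4 - 13.7537*k^3 + 0.0223000000000013*k^2 + 12.2967*k - 4.2588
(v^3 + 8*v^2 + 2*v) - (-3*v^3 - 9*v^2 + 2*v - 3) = 4*v^3 + 17*v^2 + 3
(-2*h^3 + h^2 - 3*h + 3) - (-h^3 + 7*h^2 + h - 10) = -h^3 - 6*h^2 - 4*h + 13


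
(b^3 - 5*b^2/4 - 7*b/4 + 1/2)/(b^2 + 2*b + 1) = (4*b^2 - 9*b + 2)/(4*(b + 1))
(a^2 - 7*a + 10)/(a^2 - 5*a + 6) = (a - 5)/(a - 3)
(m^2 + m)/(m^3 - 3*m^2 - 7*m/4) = 4*(m + 1)/(4*m^2 - 12*m - 7)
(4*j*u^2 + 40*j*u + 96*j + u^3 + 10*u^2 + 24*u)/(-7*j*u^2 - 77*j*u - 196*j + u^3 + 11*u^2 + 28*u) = (4*j*u + 24*j + u^2 + 6*u)/(-7*j*u - 49*j + u^2 + 7*u)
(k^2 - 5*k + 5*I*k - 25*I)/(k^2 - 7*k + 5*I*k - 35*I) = (k - 5)/(k - 7)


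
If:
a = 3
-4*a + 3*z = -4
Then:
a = 3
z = 8/3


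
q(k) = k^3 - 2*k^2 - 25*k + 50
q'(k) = 3*k^2 - 4*k - 25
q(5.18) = 5.83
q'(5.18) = 34.78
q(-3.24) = 75.99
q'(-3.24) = 19.45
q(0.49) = 37.39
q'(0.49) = -26.24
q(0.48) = 37.65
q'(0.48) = -26.23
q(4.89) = -3.14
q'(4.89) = 27.18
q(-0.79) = 68.01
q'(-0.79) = -19.97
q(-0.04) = 51.00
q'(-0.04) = -24.84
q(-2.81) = 82.27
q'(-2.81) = 9.93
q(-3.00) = 80.00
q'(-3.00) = 14.00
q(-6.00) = -88.00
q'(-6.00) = 107.00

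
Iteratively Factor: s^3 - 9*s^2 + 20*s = (s - 5)*(s^2 - 4*s) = s*(s - 5)*(s - 4)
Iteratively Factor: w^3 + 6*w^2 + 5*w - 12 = (w - 1)*(w^2 + 7*w + 12) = (w - 1)*(w + 3)*(w + 4)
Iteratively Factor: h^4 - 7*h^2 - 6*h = (h + 2)*(h^3 - 2*h^2 - 3*h) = (h + 1)*(h + 2)*(h^2 - 3*h) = (h - 3)*(h + 1)*(h + 2)*(h)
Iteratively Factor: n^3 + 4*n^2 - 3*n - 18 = (n + 3)*(n^2 + n - 6) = (n + 3)^2*(n - 2)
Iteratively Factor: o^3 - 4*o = (o + 2)*(o^2 - 2*o) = o*(o + 2)*(o - 2)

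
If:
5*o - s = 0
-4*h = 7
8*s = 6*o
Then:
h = -7/4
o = 0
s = 0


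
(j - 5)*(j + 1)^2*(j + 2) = j^4 - j^3 - 15*j^2 - 23*j - 10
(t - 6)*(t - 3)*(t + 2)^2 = t^4 - 5*t^3 - 14*t^2 + 36*t + 72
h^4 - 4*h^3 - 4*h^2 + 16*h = h*(h - 4)*(h - 2)*(h + 2)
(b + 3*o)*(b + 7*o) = b^2 + 10*b*o + 21*o^2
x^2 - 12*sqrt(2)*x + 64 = (x - 8*sqrt(2))*(x - 4*sqrt(2))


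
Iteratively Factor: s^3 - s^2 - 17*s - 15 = (s + 3)*(s^2 - 4*s - 5) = (s - 5)*(s + 3)*(s + 1)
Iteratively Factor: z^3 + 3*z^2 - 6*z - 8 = (z + 1)*(z^2 + 2*z - 8) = (z - 2)*(z + 1)*(z + 4)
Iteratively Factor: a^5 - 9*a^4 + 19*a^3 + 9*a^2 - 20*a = (a - 5)*(a^4 - 4*a^3 - a^2 + 4*a) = (a - 5)*(a - 1)*(a^3 - 3*a^2 - 4*a) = (a - 5)*(a - 1)*(a + 1)*(a^2 - 4*a) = a*(a - 5)*(a - 1)*(a + 1)*(a - 4)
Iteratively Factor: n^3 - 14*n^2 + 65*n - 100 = (n - 5)*(n^2 - 9*n + 20) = (n - 5)^2*(n - 4)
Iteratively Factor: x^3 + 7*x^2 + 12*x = (x)*(x^2 + 7*x + 12) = x*(x + 3)*(x + 4)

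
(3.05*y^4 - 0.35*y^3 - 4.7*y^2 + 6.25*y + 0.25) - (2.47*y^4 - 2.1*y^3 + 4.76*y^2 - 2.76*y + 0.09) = 0.58*y^4 + 1.75*y^3 - 9.46*y^2 + 9.01*y + 0.16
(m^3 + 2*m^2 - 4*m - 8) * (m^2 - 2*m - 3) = m^5 - 11*m^3 - 6*m^2 + 28*m + 24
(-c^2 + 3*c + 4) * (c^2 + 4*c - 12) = -c^4 - c^3 + 28*c^2 - 20*c - 48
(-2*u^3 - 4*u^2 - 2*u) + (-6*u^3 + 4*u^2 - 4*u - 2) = -8*u^3 - 6*u - 2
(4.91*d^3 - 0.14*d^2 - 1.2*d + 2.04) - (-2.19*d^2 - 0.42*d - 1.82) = 4.91*d^3 + 2.05*d^2 - 0.78*d + 3.86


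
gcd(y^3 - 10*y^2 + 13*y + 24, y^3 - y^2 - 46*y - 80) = y - 8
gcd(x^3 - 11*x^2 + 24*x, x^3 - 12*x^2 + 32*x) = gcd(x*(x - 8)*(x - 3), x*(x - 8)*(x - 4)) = x^2 - 8*x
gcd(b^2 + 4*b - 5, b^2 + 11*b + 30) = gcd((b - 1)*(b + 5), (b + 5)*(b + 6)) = b + 5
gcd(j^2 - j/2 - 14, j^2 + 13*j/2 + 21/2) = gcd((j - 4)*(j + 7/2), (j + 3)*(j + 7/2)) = j + 7/2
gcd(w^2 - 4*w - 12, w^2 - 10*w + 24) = w - 6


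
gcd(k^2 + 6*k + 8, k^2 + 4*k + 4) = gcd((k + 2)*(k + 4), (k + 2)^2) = k + 2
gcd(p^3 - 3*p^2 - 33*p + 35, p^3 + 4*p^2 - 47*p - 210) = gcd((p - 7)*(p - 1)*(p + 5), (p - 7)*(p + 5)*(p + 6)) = p^2 - 2*p - 35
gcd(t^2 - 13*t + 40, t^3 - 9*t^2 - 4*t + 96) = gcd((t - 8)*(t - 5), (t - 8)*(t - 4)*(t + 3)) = t - 8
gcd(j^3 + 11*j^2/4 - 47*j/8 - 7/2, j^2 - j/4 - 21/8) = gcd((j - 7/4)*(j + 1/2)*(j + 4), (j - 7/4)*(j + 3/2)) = j - 7/4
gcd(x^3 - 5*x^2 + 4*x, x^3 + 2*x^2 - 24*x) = x^2 - 4*x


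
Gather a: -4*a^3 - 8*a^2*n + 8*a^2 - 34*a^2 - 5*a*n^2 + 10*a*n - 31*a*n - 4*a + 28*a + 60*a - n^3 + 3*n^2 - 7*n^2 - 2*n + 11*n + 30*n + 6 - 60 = -4*a^3 + a^2*(-8*n - 26) + a*(-5*n^2 - 21*n + 84) - n^3 - 4*n^2 + 39*n - 54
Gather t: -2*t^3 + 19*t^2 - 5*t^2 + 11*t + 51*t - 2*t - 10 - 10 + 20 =-2*t^3 + 14*t^2 + 60*t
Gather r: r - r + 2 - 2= 0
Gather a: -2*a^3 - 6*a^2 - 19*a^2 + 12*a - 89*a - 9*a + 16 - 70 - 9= -2*a^3 - 25*a^2 - 86*a - 63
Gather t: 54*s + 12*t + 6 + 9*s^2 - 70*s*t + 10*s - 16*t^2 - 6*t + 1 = 9*s^2 + 64*s - 16*t^2 + t*(6 - 70*s) + 7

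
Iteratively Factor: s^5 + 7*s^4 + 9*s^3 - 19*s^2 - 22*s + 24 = (s - 1)*(s^4 + 8*s^3 + 17*s^2 - 2*s - 24) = (s - 1)*(s + 3)*(s^3 + 5*s^2 + 2*s - 8) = (s - 1)*(s + 3)*(s + 4)*(s^2 + s - 2) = (s - 1)*(s + 2)*(s + 3)*(s + 4)*(s - 1)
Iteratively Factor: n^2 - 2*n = (n - 2)*(n)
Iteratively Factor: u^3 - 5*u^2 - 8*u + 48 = (u - 4)*(u^2 - u - 12) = (u - 4)^2*(u + 3)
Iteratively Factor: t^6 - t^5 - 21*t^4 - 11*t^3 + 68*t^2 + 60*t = (t - 2)*(t^5 + t^4 - 19*t^3 - 49*t^2 - 30*t) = t*(t - 2)*(t^4 + t^3 - 19*t^2 - 49*t - 30) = t*(t - 2)*(t + 2)*(t^3 - t^2 - 17*t - 15) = t*(t - 2)*(t + 2)*(t + 3)*(t^2 - 4*t - 5) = t*(t - 5)*(t - 2)*(t + 2)*(t + 3)*(t + 1)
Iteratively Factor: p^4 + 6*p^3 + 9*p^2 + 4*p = (p + 1)*(p^3 + 5*p^2 + 4*p) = p*(p + 1)*(p^2 + 5*p + 4) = p*(p + 1)*(p + 4)*(p + 1)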